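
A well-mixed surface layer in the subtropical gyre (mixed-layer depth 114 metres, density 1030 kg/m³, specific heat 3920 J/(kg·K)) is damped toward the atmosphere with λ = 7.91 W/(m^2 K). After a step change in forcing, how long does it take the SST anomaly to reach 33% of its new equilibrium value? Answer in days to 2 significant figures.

Areal heat capacity C = ρ c_p D = 1030 × 3920 × 114 = 4.60×10^8 J/(m²·K).
τ = C / λ = 4.60×10^8 / 7.91 = 5.82×10^7 s.
Fraction reached: 1 − e^(−t/τ) = 0.33 ⇒ t = −τ ln(1 − 0.33) = τ × 0.400.
t = 2.33×10^7 s = 270 days.

270 days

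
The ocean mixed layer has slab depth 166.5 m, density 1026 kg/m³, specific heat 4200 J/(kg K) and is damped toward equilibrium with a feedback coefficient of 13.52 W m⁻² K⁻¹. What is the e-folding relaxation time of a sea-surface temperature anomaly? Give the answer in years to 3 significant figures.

Areal heat capacity C = ρ c_p D = 1026 × 4200 × 166.5 = 7.17×10^8 J/(m^2 K).
Relaxation time τ = C / λ = 7.17×10^8 / 13.52 = 5.31×10^7 s.
In years: 5.31×10^7 s / (3.156×10^7 s/year) = 1.68 years.

1.68 years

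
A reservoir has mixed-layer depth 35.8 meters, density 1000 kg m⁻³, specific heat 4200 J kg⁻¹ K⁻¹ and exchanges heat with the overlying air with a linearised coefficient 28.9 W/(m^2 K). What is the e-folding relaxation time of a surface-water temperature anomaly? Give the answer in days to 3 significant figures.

60.2 days

Areal heat capacity C = ρ c_p D = 1000 × 4200 × 35.8 = 1.50×10^8 J/(m²·K).
Relaxation time τ = C / λ = 1.50×10^8 / 28.9 = 5.20×10^6 s.
In days: 5.20×10^6 s / (86400 s/day) = 60.2 days.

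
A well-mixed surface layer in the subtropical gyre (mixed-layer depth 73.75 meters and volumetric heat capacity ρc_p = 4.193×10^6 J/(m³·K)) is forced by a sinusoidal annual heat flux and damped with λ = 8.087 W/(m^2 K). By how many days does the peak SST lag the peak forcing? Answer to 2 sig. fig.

84 days

Areal heat capacity C = ρc_p × D = 4.193×10^6 × 73.75 = 3.09×10^8 J/(m²·K).
ω = 2π / 3.15×10^7 s = 1.99×10^-7 s⁻¹.
Phase lag φ = arctan(Cω/λ) = arctan(61.6/8.087) = 1.44 rad.
Time lag = φ / ω = 1.44 / 1.99×10^-7 = 7.23×10^6 s = 83.7 days.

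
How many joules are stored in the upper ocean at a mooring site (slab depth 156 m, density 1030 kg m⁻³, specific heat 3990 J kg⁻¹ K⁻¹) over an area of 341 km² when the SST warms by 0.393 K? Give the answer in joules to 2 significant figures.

8.6×10^16 J

Areal heat capacity C = ρ c_p D = 1030 × 3990 × 156 = 6.41×10^8 J/(m²·K).
Heat per unit area: q = C ΔT = 6.41×10^8 × 0.393 = 2.52×10^8 J/m².
Total heat: Q = q × A = 2.52×10^8 × (341 × 10⁶ m²) = 8.59×10^16 J.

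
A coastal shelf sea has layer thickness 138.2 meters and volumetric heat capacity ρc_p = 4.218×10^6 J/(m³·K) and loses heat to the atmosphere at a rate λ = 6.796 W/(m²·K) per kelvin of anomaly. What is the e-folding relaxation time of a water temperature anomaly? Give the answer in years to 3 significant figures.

Areal heat capacity C = ρc_p × D = 4.218×10^6 × 138.2 = 5.83×10^8 J/(m²·K).
Relaxation time τ = C / λ = 5.83×10^8 / 6.796 = 8.58×10^7 s.
In years: 8.58×10^7 s / (3.156×10^7 s/year) = 2.72 years.

2.72 years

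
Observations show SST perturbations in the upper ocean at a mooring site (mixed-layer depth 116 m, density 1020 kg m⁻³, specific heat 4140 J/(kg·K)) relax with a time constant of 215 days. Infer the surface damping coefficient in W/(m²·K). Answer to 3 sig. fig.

Areal heat capacity C = ρ c_p D = 1020 × 4140 × 116 = 4.90×10^8 J m⁻² K⁻¹.
τ = 215 days = 1.86×10^7 s.
λ = C / τ = 4.90×10^8 / 1.86×10^7 = 26.4 W/(m²·K).

26.4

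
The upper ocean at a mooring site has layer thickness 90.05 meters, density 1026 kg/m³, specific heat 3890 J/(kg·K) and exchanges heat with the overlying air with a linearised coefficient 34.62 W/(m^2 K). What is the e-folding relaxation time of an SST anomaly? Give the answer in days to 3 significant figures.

Areal heat capacity C = ρ c_p D = 1026 × 3890 × 90.05 = 3.59×10^8 J/(m²·K).
Relaxation time τ = C / λ = 3.59×10^8 / 34.62 = 1.04×10^7 s.
In days: 1.04×10^7 s / (86400 s/day) = 120 days.

120 days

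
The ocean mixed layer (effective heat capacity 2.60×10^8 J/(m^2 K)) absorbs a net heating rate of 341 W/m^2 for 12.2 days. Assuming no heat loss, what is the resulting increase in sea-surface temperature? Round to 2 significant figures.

1.4 K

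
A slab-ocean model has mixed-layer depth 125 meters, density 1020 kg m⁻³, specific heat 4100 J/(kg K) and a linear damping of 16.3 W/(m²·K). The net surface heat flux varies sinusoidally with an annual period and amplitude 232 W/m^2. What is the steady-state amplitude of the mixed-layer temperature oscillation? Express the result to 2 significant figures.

2.2 K

Areal heat capacity C = ρ c_p D = 1020 × 4100 × 125 = 5.23×10^8 J m⁻² K⁻¹.
Angular frequency ω = 2π / T = 2π / 3.15×10^7 s = 1.99×10^-7 s⁻¹.
√((Cω)² + λ²) = √((104)² + 16.3²) = 105 W/(m²·K).
Amplitude A = F₀ / √((Cω)²+λ²) = 232 / 105 = 2.20 K.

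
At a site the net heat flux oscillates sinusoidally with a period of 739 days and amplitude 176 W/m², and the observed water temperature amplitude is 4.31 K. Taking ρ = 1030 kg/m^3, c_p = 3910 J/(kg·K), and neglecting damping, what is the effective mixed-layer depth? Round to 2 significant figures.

ω = 2π / 6.38×10^7 s = 9.84×10^-8 s⁻¹.
Required C = F₀ / (A ω) = 176 / (4.31 × 9.84×10^-8) = 4.15×10^8 J/(m²·K).
D = C / (ρ c_p) = 4.15×10^8 / (1030 × 3910) = 103 m.

100 m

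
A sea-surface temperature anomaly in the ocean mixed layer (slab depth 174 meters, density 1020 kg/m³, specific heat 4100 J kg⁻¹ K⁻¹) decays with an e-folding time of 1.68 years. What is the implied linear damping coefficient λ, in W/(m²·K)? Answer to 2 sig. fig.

Areal heat capacity C = ρ c_p D = 1020 × 4100 × 174 = 7.28×10^8 J/(m^2 K).
τ = 1.68 years = 5.30×10^7 s.
λ = C / τ = 7.28×10^8 / 5.30×10^7 = 13.7 W/(m²·K).

14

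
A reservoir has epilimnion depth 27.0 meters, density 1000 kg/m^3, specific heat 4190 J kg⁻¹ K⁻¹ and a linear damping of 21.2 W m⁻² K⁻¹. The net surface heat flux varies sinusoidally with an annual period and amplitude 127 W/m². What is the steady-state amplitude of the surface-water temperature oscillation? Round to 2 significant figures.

Areal heat capacity C = ρ c_p D = 1000 × 4190 × 27.0 = 1.13×10^8 J/(m^2 K).
Angular frequency ω = 2π / T = 2π / 3.15×10^7 s = 1.99×10^-7 s⁻¹.
√((Cω)² + λ²) = √((22.5)² + 21.2²) = 30.9 W/(m²·K).
Amplitude A = F₀ / √((Cω)²+λ²) = 127 / 30.9 = 4.10 K.

4.1 K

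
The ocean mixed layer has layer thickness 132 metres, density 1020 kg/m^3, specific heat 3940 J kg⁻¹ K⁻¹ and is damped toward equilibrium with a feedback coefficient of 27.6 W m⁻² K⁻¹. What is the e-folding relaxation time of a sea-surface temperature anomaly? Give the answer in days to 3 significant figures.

Areal heat capacity C = ρ c_p D = 1020 × 3940 × 132 = 5.30×10^8 J/(m^2 K).
Relaxation time τ = C / λ = 5.30×10^8 / 27.6 = 1.92×10^7 s.
In days: 1.92×10^7 s / (86400 s/day) = 222 days.

222 days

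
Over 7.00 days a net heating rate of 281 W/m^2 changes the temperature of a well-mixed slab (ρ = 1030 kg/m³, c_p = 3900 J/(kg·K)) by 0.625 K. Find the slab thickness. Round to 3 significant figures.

67.7 m

Heat input Q = F Δt = 281 × 6.05×10^5 s = 1.70×10^8 J/m².
Required areal heat capacity C = Q / ΔT = 2.72×10^8 J/(m²·K).
Depth D = C / (ρ c_p) = 2.72×10^8 / (1030 × 3900) = 67.7 m.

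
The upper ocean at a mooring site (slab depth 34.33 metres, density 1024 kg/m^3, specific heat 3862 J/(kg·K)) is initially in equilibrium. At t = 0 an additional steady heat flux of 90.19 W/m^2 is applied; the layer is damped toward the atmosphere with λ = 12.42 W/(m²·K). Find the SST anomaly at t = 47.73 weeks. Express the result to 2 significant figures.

6.7 K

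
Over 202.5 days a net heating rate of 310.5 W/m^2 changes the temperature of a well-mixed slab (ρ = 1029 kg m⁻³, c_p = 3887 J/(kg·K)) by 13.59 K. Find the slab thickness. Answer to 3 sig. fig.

99.9 m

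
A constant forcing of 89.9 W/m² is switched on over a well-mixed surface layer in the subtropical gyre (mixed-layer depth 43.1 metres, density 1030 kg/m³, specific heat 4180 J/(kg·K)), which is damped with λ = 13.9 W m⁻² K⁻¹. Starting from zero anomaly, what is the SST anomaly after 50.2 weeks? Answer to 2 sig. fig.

Areal heat capacity C = ρ c_p D = 1030 × 4180 × 43.1 = 1.86×10^8 J/(m²·K).
τ = C / λ = 1.86×10^8 / 13.9 = 1.33×10^7 s.
Equilibrium anomaly ΔT_eq = F / λ = 89.9 / 13.9 = 6.47 K.
t = 50.2 weeks = 3.04×10^7 s, so t/τ = 2.27.
ΔT(t) = ΔT_eq (1 − e^(−t/τ)) = 6.47 × (1 − e^−2.27) = 5.80 K.

5.8 K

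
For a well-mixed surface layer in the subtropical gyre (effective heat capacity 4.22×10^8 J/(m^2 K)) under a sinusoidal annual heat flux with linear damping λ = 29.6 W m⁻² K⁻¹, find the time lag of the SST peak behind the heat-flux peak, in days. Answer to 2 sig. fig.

72 days

Areal heat capacity C = 4.22×10^8 J/(m^2 K) (given).
ω = 2π / 3.15×10^7 s = 1.99×10^-7 s⁻¹.
Phase lag φ = arctan(Cω/λ) = arctan(84.1/29.6) = 1.23 rad.
Time lag = φ / ω = 1.23 / 1.99×10^-7 = 6.19×10^6 s = 71.6 days.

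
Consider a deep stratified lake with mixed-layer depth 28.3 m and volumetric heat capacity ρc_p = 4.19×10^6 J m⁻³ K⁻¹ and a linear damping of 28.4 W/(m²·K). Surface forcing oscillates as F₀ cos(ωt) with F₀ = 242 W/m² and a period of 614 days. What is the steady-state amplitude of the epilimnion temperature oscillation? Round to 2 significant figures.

Areal heat capacity C = ρc_p × D = 4.19×10^6 × 28.3 = 1.19×10^8 J/(m^2 K).
Angular frequency ω = 2π / T = 2π / 5.30×10^7 s = 1.18×10^-7 s⁻¹.
√((Cω)² + λ²) = √((14.0)² + 28.4²) = 31.7 W/(m²·K).
Amplitude A = F₀ / √((Cω)²+λ²) = 242 / 31.7 = 7.64 K.

7.6 K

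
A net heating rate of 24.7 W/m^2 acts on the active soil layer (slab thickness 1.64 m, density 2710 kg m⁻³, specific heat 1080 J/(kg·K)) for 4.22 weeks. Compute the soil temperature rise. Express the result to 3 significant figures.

Areal heat capacity C = ρ c_p D = 2710 × 1080 × 1.64 = 4.80×10^6 J/(m²·K).
Net heat input Q = F Δt = 24.7 × (4.22 weeks × 6.048×10^5 s/week) = 6.30×10^7 J/m².
ΔT = Q / C = 6.30×10^7 / 4.80×10^6 = 13.1 K.

13.1 K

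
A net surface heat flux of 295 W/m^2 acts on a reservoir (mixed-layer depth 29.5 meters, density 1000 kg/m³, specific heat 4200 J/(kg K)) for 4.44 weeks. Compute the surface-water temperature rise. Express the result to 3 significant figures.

Areal heat capacity C = ρ c_p D = 1000 × 4200 × 29.5 = 1.24×10^8 J/(m²·K).
Net heat input Q = F Δt = 295 × (4.44 weeks × 6.048×10^5 s/week) = 7.92×10^8 J/m².
ΔT = Q / C = 7.92×10^8 / 1.24×10^8 = 6.39 K.

6.39 K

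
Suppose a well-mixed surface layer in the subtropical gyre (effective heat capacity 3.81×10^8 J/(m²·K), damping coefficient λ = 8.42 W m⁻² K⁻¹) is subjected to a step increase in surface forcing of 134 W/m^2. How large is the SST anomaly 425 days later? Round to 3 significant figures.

8.85 K

Areal heat capacity C = 3.81×10^8 J/(m²·K) (given).
τ = C / λ = 3.81×10^8 / 8.42 = 4.52×10^7 s.
Equilibrium anomaly ΔT_eq = F / λ = 134 / 8.42 = 15.9 K.
t = 425 days = 3.67×10^7 s, so t/τ = 0.812.
ΔT(t) = ΔT_eq (1 − e^(−t/τ)) = 15.9 × (1 − e^−0.812) = 8.85 K.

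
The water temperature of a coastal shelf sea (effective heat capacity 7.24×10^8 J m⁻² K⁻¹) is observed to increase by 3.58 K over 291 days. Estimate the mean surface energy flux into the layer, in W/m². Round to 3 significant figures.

Areal heat capacity C = 7.24×10^8 J m⁻² K⁻¹ (given).
Required heat per unit area: Q = C ΔT = 7.24×10^8 × 3.58 = 2.59×10^9 J/m².
Flux F = Q / Δt = 2.59×10^9 / 2.51×10^7 s = 103 W/m².

103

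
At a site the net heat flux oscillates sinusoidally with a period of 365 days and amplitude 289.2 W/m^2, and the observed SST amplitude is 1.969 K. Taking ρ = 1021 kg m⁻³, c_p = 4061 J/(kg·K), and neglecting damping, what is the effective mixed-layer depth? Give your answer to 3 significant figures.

ω = 2π / 3.15×10^7 s = 1.99×10^-7 s⁻¹.
Required C = F₀ / (A ω) = 289.2 / (1.969 × 1.99×10^-7) = 7.37×10^8 J/(m²·K).
D = C / (ρ c_p) = 7.37×10^8 / (1021 × 4061) = 178 m.

178 m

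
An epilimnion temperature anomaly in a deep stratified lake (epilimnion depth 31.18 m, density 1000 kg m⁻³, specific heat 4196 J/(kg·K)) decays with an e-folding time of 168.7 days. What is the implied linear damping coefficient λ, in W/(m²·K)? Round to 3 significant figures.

Areal heat capacity C = ρ c_p D = 1000 × 4196 × 31.18 = 1.31×10^8 J m⁻² K⁻¹.
τ = 168.7 days = 1.46×10^7 s.
λ = C / τ = 1.31×10^8 / 1.46×10^7 = 8.98 W/(m²·K).

8.98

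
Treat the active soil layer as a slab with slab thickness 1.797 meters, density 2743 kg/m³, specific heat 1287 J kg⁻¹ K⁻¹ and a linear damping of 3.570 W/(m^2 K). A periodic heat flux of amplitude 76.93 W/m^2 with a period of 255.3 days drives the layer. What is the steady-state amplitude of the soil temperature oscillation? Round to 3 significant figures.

19.2 K

Areal heat capacity C = ρ c_p D = 2743 × 1287 × 1.797 = 6.34×10^6 J m⁻² K⁻¹.
Angular frequency ω = 2π / T = 2π / 2.21×10^7 s = 2.85×10^-7 s⁻¹.
√((Cω)² + λ²) = √((1.81)² + 3.570²) = 4.00 W/(m²·K).
Amplitude A = F₀ / √((Cω)²+λ²) = 76.93 / 4.00 = 19.2 K.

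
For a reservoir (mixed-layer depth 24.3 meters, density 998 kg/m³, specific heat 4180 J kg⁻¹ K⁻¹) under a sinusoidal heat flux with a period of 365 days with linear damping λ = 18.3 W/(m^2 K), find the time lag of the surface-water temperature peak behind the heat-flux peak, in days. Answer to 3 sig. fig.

48.5 days

Areal heat capacity C = ρ c_p D = 998 × 4180 × 24.3 = 1.01×10^8 J/(m^2 K).
ω = 2π / 3.15×10^7 s = 1.99×10^-7 s⁻¹.
Phase lag φ = arctan(Cω/λ) = arctan(20.2/18.3) = 0.835 rad.
Time lag = φ / ω = 0.835 / 1.99×10^-7 = 4.19×10^6 s = 48.5 days.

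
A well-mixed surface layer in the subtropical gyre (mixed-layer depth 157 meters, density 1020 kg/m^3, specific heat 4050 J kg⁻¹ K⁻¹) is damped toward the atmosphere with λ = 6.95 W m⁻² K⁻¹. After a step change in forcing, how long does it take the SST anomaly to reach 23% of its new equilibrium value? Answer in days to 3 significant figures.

282 days

Areal heat capacity C = ρ c_p D = 1020 × 4050 × 157 = 6.49×10^8 J m⁻² K⁻¹.
τ = C / λ = 6.49×10^8 / 6.95 = 9.33×10^7 s.
Fraction reached: 1 − e^(−t/τ) = 0.23 ⇒ t = −τ ln(1 − 0.23) = τ × 0.261.
t = 2.44×10^7 s = 282 days.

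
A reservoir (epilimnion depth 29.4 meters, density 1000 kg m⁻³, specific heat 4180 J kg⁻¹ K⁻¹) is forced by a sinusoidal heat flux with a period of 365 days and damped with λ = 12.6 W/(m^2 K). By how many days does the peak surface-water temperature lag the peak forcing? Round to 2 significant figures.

64 days

Areal heat capacity C = ρ c_p D = 1000 × 4180 × 29.4 = 1.23×10^8 J/(m^2 K).
ω = 2π / 3.15×10^7 s = 1.99×10^-7 s⁻¹.
Phase lag φ = arctan(Cω/λ) = arctan(24.5/12.6) = 1.10 rad.
Time lag = φ / ω = 1.10 / 1.99×10^-7 = 5.50×10^6 s = 63.6 days.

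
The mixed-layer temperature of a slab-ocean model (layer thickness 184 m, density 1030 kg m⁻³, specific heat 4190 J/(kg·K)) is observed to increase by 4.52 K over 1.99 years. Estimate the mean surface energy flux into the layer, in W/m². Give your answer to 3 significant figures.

Areal heat capacity C = ρ c_p D = 1030 × 4190 × 184 = 7.94×10^8 J/(m^2 K).
Required heat per unit area: Q = C ΔT = 7.94×10^8 × 4.52 = 3.59×10^9 J/m².
Flux F = Q / Δt = 3.59×10^9 / 6.28×10^7 s = 57.2 W/m².

57.2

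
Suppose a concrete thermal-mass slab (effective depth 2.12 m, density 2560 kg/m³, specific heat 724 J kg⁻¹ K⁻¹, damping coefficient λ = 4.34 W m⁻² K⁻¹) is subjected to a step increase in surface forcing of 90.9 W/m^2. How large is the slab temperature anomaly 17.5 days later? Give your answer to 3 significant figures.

Areal heat capacity C = ρ c_p D = 2560 × 724 × 2.12 = 3.93×10^6 J m⁻² K⁻¹.
τ = C / λ = 3.93×10^6 / 4.34 = 9.05×10^5 s.
Equilibrium anomaly ΔT_eq = F / λ = 90.9 / 4.34 = 20.9 K.
t = 17.5 days = 1.51×10^6 s, so t/τ = 1.67.
ΔT(t) = ΔT_eq (1 − e^(−t/τ)) = 20.9 × (1 − e^−1.67) = 17.0 K.

17.0 K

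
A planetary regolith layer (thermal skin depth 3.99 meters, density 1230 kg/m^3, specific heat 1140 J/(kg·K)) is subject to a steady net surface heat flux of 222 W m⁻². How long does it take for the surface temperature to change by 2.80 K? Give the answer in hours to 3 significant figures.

19.6 hours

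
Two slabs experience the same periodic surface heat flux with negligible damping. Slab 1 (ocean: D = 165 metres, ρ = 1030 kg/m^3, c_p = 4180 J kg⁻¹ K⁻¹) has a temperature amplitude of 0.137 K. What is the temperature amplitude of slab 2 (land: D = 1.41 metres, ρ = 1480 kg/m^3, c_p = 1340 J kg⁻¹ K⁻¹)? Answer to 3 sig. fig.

C_ocean = 7.10×10^8 J/(m²·K); C_land = 2.80×10^6 J/(m²·K).
A ∝ 1/C ⇒ A_land = A_ocean × C_ocean/C_land = 0.137 × 254 = 34.8 K.

34.8 K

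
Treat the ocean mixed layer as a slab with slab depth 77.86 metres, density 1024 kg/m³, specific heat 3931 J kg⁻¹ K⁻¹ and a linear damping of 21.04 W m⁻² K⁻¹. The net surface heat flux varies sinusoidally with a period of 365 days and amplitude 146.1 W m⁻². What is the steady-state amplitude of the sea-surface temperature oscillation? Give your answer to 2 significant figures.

2.2 K

Areal heat capacity C = ρ c_p D = 1024 × 3931 × 77.86 = 3.13×10^8 J/(m^2 K).
Angular frequency ω = 2π / T = 2π / 3.15×10^7 s = 1.99×10^-7 s⁻¹.
√((Cω)² + λ²) = √((62.4)² + 21.04²) = 65.9 W/(m²·K).
Amplitude A = F₀ / √((Cω)²+λ²) = 146.1 / 65.9 = 2.22 K.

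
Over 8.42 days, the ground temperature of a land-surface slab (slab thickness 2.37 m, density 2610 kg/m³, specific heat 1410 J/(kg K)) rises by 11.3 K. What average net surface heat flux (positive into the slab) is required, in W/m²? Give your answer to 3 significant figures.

Areal heat capacity C = ρ c_p D = 2610 × 1410 × 2.37 = 8.72×10^6 J/(m^2 K).
Required heat per unit area: Q = C ΔT = 8.72×10^6 × 11.3 = 9.86×10^7 J/m².
Flux F = Q / Δt = 9.86×10^7 / 7.27×10^5 s = 135 W/m².

135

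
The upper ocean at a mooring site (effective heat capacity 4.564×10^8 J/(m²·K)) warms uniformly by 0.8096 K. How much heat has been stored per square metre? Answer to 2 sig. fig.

3.7×10^8

Areal heat capacity C = 4.564×10^8 J/(m²·K) (given).
ΔQ = C ΔT = 4.56×10^8 × 0.8096 = 3.70×10^8 J/m².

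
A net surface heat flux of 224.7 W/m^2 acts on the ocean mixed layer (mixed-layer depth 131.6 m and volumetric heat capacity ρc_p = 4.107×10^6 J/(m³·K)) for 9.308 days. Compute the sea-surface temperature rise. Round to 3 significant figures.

Areal heat capacity C = ρc_p × D = 4.107×10^6 × 131.6 = 5.40×10^8 J/(m²·K).
Net heat input Q = F Δt = 224.7 × (9.308 days × 86400 s/day) = 1.81×10^8 J/m².
ΔT = Q / C = 1.81×10^8 / 5.40×10^8 = 0.334 K.

0.334 K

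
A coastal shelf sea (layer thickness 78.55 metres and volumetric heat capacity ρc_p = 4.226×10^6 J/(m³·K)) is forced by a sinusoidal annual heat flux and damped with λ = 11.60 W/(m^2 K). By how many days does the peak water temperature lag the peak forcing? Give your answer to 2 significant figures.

Areal heat capacity C = ρc_p × D = 4.226×10^6 × 78.55 = 3.32×10^8 J/(m²·K).
ω = 2π / 3.15×10^7 s = 1.99×10^-7 s⁻¹.
Phase lag φ = arctan(Cω/λ) = arctan(66.1/11.60) = 1.40 rad.
Time lag = φ / ω = 1.40 / 1.99×10^-7 = 7.01×10^6 s = 81.2 days.

81 days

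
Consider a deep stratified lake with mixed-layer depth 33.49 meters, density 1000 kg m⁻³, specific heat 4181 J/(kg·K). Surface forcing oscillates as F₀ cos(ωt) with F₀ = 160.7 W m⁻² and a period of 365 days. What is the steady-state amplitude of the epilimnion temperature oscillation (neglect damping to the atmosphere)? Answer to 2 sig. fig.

Areal heat capacity C = ρ c_p D = 1000 × 4181 × 33.49 = 1.40×10^8 J/(m²·K).
Angular frequency ω = 2π / T = 2π / 3.15×10^7 s = 1.99×10^-7 s⁻¹.
Cω = 1.40×10^8 × 1.99×10^-7 = 27.9 W/(m²·K).
Amplitude A = F₀ / (Cω) = 160.7 / 27.9 = 5.76 K.

5.8 K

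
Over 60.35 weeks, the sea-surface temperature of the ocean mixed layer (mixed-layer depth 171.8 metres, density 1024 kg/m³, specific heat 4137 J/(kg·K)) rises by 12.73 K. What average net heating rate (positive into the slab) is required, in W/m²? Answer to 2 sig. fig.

Areal heat capacity C = ρ c_p D = 1024 × 4137 × 171.8 = 7.28×10^8 J m⁻² K⁻¹.
Required heat per unit area: Q = C ΔT = 7.28×10^8 × 12.73 = 9.26×10^9 J/m².
Flux F = Q / Δt = 9.26×10^9 / 3.65×10^7 s = 254 W/m².

250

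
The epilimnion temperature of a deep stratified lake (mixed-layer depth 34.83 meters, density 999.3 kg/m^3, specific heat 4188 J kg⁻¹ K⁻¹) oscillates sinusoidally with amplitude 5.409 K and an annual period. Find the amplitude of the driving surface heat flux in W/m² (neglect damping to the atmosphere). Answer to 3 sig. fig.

Areal heat capacity C = ρ c_p D = 999.3 × 4188 × 34.83 = 1.46×10^8 J/(m^2 K).
ω = 2π / 3.15×10^7 s = 1.99×10^-7 s⁻¹.
Cω = 1.46×10^8 × 1.99×10^-7 = 29.0 W/(m²·K).
F₀ = A × Cω = 5.409 × 29.0 = 157 W/m².

157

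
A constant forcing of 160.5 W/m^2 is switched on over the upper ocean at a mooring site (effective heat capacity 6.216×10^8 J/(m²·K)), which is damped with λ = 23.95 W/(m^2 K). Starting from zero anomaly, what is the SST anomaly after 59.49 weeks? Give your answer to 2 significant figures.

Areal heat capacity C = 6.216×10^8 J/(m²·K) (given).
τ = C / λ = 6.22×10^8 / 23.95 = 2.60×10^7 s.
Equilibrium anomaly ΔT_eq = F / λ = 160.5 / 23.95 = 6.70 K.
t = 59.49 weeks = 3.60×10^7 s, so t/τ = 1.39.
ΔT(t) = ΔT_eq (1 − e^(−t/τ)) = 6.70 × (1 − e^−1.39) = 5.03 K.

5.0 K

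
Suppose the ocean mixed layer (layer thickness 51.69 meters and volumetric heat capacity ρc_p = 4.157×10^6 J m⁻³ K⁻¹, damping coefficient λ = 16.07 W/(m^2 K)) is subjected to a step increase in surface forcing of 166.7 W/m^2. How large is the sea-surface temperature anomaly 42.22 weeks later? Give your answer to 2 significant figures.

8.8 K

Areal heat capacity C = ρc_p × D = 4.157×10^6 × 51.69 = 2.15×10^8 J m⁻² K⁻¹.
τ = C / λ = 2.15×10^8 / 16.07 = 1.34×10^7 s.
Equilibrium anomaly ΔT_eq = F / λ = 166.7 / 16.07 = 10.4 K.
t = 42.22 weeks = 2.55×10^7 s, so t/τ = 1.91.
ΔT(t) = ΔT_eq (1 − e^(−t/τ)) = 10.4 × (1 − e^−1.91) = 8.84 K.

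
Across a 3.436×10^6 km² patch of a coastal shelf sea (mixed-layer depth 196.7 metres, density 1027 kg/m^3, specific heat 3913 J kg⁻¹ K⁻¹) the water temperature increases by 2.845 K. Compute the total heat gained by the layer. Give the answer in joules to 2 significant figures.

7.7×10^21 J

Areal heat capacity C = ρ c_p D = 1027 × 3913 × 196.7 = 7.90×10^8 J/(m^2 K).
Heat per unit area: q = C ΔT = 7.90×10^8 × 2.845 = 2.25×10^9 J/m².
Total heat: Q = q × A = 2.25×10^9 × (3.436×10^6 × 10⁶ m²) = 7.73×10^21 J.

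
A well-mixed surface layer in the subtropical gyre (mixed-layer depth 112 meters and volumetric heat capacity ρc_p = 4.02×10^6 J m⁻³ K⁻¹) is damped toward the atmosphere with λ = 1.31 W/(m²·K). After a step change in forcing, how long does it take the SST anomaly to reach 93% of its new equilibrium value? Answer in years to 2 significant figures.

29 years

Areal heat capacity C = ρc_p × D = 4.02×10^6 × 112 = 4.50×10^8 J m⁻² K⁻¹.
τ = C / λ = 4.50×10^8 / 1.31 = 3.44×10^8 s.
Fraction reached: 1 − e^(−t/τ) = 0.93 ⇒ t = −τ ln(1 − 0.93) = τ × 2.66.
t = 9.14×10^8 s = 29.0 years.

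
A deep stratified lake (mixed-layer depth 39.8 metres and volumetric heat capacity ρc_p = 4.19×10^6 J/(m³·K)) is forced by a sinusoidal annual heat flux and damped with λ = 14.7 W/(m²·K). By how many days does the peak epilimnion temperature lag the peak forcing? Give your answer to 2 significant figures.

67 days

Areal heat capacity C = ρc_p × D = 4.19×10^6 × 39.8 = 1.67×10^8 J/(m²·K).
ω = 2π / 3.15×10^7 s = 1.99×10^-7 s⁻¹.
Phase lag φ = arctan(Cω/λ) = arctan(33.2/14.7) = 1.15 rad.
Time lag = φ / ω = 1.15 / 1.99×10^-7 = 5.79×10^6 s = 67.1 days.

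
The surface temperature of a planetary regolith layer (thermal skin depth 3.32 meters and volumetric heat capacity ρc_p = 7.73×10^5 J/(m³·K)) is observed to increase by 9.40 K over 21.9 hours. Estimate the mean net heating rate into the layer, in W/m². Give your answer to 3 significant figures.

Areal heat capacity C = ρc_p × D = 7.73×10^5 × 3.32 = 2.57×10^6 J/(m²·K).
Required heat per unit area: Q = C ΔT = 2.57×10^6 × 9.40 = 2.41×10^7 J/m².
Flux F = Q / Δt = 2.41×10^7 / 78800 s = 306 W/m².

306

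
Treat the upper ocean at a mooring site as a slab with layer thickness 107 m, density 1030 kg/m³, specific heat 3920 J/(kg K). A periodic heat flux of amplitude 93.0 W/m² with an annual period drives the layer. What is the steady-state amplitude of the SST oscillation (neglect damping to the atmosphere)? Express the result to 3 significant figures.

1.08 K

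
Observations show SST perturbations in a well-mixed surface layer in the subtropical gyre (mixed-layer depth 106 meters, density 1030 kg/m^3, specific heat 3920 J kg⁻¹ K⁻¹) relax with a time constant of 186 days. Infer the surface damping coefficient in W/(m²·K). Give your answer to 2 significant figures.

Areal heat capacity C = ρ c_p D = 1030 × 3920 × 106 = 4.28×10^8 J/(m²·K).
τ = 186 days = 1.61×10^7 s.
λ = C / τ = 4.28×10^8 / 1.61×10^7 = 26.6 W/(m²·K).

27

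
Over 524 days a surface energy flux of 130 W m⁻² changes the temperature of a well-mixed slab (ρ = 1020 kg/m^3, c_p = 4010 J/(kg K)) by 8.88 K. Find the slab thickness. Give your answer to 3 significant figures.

Heat input Q = F Δt = 130 × 4.53×10^7 s = 5.89×10^9 J/m².
Required areal heat capacity C = Q / ΔT = 6.63×10^8 J/(m²·K).
Depth D = C / (ρ c_p) = 6.63×10^8 / (1020 × 4010) = 162 m.

162 m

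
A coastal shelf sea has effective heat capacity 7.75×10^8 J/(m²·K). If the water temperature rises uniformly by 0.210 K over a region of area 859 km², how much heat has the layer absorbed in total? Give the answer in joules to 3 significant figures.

1.40×10^17 J

Areal heat capacity C = 7.75×10^8 J/(m²·K) (given).
Heat per unit area: q = C ΔT = 7.75×10^8 × 0.210 = 1.63×10^8 J/m².
Total heat: Q = q × A = 1.63×10^8 × (859 × 10⁶ m²) = 1.40×10^17 J.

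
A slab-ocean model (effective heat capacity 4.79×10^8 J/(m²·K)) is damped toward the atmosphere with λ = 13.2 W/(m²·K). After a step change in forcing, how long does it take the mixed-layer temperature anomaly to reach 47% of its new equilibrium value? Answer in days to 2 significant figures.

Areal heat capacity C = 4.79×10^8 J/(m²·K) (given).
τ = C / λ = 4.79×10^8 / 13.2 = 3.63×10^7 s.
Fraction reached: 1 − e^(−t/τ) = 0.47 ⇒ t = −τ ln(1 − 0.47) = τ × 0.635.
t = 2.30×10^7 s = 267 days.

270 days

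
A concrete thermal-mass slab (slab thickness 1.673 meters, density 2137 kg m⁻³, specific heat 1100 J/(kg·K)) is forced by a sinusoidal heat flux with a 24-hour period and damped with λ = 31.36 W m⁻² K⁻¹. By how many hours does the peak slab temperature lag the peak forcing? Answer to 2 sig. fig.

Areal heat capacity C = ρ c_p D = 2137 × 1100 × 1.673 = 3.93×10^6 J m⁻² K⁻¹.
ω = 2π / 86400 s = 7.27×10^-5 s⁻¹.
Phase lag φ = arctan(Cω/λ) = arctan(286/31.36) = 1.46 rad.
Time lag = φ / ω = 1.46 / 7.27×10^-5 = 20100 s = 5.58 hours.

5.6 hours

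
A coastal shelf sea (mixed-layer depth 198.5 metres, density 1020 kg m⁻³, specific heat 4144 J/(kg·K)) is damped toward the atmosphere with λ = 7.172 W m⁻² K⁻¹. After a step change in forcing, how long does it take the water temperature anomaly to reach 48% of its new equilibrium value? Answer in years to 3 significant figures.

Areal heat capacity C = ρ c_p D = 1020 × 4144 × 198.5 = 8.39×10^8 J/(m²·K).
τ = C / λ = 8.39×10^8 / 7.172 = 1.17×10^8 s.
Fraction reached: 1 − e^(−t/τ) = 0.48 ⇒ t = −τ ln(1 − 0.48) = τ × 0.654.
t = 7.65×10^7 s = 2.42 years.

2.42 years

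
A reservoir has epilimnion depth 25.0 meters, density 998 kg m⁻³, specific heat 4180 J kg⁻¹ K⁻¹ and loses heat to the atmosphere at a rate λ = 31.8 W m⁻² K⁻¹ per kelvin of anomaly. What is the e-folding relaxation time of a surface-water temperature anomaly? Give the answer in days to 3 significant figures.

Areal heat capacity C = ρ c_p D = 998 × 4180 × 25.0 = 1.04×10^8 J/(m²·K).
Relaxation time τ = C / λ = 1.04×10^8 / 31.8 = 3.28×10^6 s.
In days: 3.28×10^6 s / (86400 s/day) = 38.0 days.

38.0 days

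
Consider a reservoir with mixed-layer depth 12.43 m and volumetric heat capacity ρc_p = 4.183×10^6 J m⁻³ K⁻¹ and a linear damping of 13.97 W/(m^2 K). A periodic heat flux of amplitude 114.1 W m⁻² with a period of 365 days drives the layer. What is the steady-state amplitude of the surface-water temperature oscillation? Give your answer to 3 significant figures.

Areal heat capacity C = ρc_p × D = 4.183×10^6 × 12.43 = 5.20×10^7 J/(m²·K).
Angular frequency ω = 2π / T = 2π / 3.15×10^7 s = 1.99×10^-7 s⁻¹.
√((Cω)² + λ²) = √((10.4)² + 13.97²) = 17.4 W/(m²·K).
Amplitude A = F₀ / √((Cω)²+λ²) = 114.1 / 17.4 = 6.56 K.

6.56 K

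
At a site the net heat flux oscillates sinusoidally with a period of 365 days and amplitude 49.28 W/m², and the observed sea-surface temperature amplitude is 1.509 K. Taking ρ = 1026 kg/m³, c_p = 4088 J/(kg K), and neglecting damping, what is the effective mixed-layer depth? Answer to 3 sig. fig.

ω = 2π / 3.15×10^7 s = 1.99×10^-7 s⁻¹.
Required C = F₀ / (A ω) = 49.28 / (1.509 × 1.99×10^-7) = 1.64×10^8 J/(m²·K).
D = C / (ρ c_p) = 1.64×10^8 / (1026 × 4088) = 39.1 m.

39.1 m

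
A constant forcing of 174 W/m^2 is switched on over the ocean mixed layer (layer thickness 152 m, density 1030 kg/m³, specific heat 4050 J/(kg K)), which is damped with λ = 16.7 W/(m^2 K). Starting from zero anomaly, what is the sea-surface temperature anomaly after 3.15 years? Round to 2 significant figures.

9.7 K

Areal heat capacity C = ρ c_p D = 1030 × 4050 × 152 = 6.34×10^8 J/(m²·K).
τ = C / λ = 6.34×10^8 / 16.7 = 3.80×10^7 s.
Equilibrium anomaly ΔT_eq = F / λ = 174 / 16.7 = 10.4 K.
t = 3.15 years = 9.94×10^7 s, so t/τ = 2.62.
ΔT(t) = ΔT_eq (1 − e^(−t/τ)) = 10.4 × (1 − e^−2.62) = 9.66 K.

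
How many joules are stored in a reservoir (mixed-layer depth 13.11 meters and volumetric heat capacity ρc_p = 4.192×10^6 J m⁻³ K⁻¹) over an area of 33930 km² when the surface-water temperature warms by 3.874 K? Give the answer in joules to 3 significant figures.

Areal heat capacity C = ρc_p × D = 4.192×10^6 × 13.11 = 5.50×10^7 J m⁻² K⁻¹.
Heat per unit area: q = C ΔT = 5.50×10^7 × 3.874 = 2.13×10^8 J/m².
Total heat: Q = q × A = 2.13×10^8 × (33930 × 10⁶ m²) = 7.22×10^18 J.

7.22×10^18 J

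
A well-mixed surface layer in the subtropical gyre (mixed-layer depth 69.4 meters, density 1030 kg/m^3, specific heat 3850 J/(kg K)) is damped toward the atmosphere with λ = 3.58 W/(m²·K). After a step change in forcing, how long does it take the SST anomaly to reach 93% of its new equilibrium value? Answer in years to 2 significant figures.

6.5 years

Areal heat capacity C = ρ c_p D = 1030 × 3850 × 69.4 = 2.75×10^8 J/(m^2 K).
τ = C / λ = 2.75×10^8 / 3.58 = 7.69×10^7 s.
Fraction reached: 1 − e^(−t/τ) = 0.93 ⇒ t = −τ ln(1 − 0.93) = τ × 2.66.
t = 2.04×10^8 s = 6.48 years.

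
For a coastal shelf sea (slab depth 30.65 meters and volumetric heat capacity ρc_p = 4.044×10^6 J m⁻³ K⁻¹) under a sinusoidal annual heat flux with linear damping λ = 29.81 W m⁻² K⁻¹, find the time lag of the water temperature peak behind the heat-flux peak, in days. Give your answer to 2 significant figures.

Areal heat capacity C = ρc_p × D = 4.044×10^6 × 30.65 = 1.24×10^8 J/(m²·K).
ω = 2π / 3.15×10^7 s = 1.99×10^-7 s⁻¹.
Phase lag φ = arctan(Cω/λ) = arctan(24.7/29.81) = 0.692 rad.
Time lag = φ / ω = 0.692 / 1.99×10^-7 = 3.47×10^6 s = 40.2 days.

40 days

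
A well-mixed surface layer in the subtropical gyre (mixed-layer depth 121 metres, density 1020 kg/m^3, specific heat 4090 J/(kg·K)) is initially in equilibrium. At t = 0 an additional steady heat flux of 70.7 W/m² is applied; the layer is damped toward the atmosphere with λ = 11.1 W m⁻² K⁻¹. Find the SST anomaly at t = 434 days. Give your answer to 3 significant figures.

Areal heat capacity C = ρ c_p D = 1020 × 4090 × 121 = 5.05×10^8 J/(m^2 K).
τ = C / λ = 5.05×10^8 / 11.1 = 4.55×10^7 s.
Equilibrium anomaly ΔT_eq = F / λ = 70.7 / 11.1 = 6.37 K.
t = 434 days = 3.75×10^7 s, so t/τ = 0.825.
ΔT(t) = ΔT_eq (1 − e^(−t/τ)) = 6.37 × (1 − e^−0.825) = 3.58 K.

3.58 K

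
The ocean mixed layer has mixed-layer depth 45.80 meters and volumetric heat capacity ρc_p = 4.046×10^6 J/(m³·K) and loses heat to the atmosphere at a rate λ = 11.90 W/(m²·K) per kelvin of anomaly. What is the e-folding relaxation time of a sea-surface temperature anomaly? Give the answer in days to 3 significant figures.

180 days

Areal heat capacity C = ρc_p × D = 4.046×10^6 × 45.80 = 1.85×10^8 J/(m²·K).
Relaxation time τ = C / λ = 1.85×10^8 / 11.90 = 1.56×10^7 s.
In days: 1.56×10^7 s / (86400 s/day) = 180 days.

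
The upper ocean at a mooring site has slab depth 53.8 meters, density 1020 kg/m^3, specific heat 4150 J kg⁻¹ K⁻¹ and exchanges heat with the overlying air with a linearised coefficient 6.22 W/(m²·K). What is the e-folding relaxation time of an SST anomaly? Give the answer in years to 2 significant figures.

1.2 years

Areal heat capacity C = ρ c_p D = 1020 × 4150 × 53.8 = 2.28×10^8 J/(m²·K).
Relaxation time τ = C / λ = 2.28×10^8 / 6.22 = 3.66×10^7 s.
In years: 3.66×10^7 s / (3.156×10^7 s/year) = 1.16 years.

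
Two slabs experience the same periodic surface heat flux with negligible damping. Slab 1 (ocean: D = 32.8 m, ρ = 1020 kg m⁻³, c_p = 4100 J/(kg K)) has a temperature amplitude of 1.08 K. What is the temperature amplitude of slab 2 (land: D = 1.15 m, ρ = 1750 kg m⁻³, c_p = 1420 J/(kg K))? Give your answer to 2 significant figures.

C_ocean = 1.37×10^8 J/(m²·K); C_land = 2.86×10^6 J/(m²·K).
A ∝ 1/C ⇒ A_land = A_ocean × C_ocean/C_land = 1.08 × 48.0 = 51.8 K.

52 K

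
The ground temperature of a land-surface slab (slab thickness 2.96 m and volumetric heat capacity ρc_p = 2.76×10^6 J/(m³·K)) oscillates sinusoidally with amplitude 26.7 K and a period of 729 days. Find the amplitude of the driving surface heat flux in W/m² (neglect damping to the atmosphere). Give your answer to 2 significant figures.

22

Areal heat capacity C = ρc_p × D = 2.76×10^6 × 2.96 = 8.17×10^6 J m⁻² K⁻¹.
ω = 2π / 6.30×10^7 s = 9.98×10^-8 s⁻¹.
Cω = 8.17×10^6 × 9.98×10^-8 = 0.815 W/(m²·K).
F₀ = A × Cω = 26.7 × 0.815 = 21.8 W/m².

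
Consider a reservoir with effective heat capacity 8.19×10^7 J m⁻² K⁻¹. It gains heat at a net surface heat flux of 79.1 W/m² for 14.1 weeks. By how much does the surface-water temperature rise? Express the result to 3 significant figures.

8.24 K

Areal heat capacity C = 8.19×10^7 J m⁻² K⁻¹ (given).
Net heat input Q = F Δt = 79.1 × (14.1 weeks × 6.048×10^5 s/week) = 6.75×10^8 J/m².
ΔT = Q / C = 6.75×10^8 / 8.19×10^7 = 8.24 K.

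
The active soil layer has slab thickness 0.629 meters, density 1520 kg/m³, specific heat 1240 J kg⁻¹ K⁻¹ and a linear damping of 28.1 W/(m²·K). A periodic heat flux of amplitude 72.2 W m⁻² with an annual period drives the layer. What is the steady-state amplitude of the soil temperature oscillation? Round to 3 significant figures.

2.57 K

Areal heat capacity C = ρ c_p D = 1520 × 1240 × 0.629 = 1.19×10^6 J m⁻² K⁻¹.
Angular frequency ω = 2π / T = 2π / 3.15×10^7 s = 1.99×10^-7 s⁻¹.
√((Cω)² + λ²) = √((0.236)² + 28.1²) = 28.1 W/(m²·K).
Amplitude A = F₀ / √((Cω)²+λ²) = 72.2 / 28.1 = 2.57 K.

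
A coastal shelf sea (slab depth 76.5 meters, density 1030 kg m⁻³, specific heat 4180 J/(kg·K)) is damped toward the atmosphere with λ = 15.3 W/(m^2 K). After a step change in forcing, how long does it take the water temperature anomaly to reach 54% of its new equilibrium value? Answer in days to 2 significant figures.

190 days

Areal heat capacity C = ρ c_p D = 1030 × 4180 × 76.5 = 3.29×10^8 J/(m²·K).
τ = C / λ = 3.29×10^8 / 15.3 = 2.15×10^7 s.
Fraction reached: 1 − e^(−t/τ) = 0.54 ⇒ t = −τ ln(1 − 0.54) = τ × 0.777.
t = 1.67×10^7 s = 193 days.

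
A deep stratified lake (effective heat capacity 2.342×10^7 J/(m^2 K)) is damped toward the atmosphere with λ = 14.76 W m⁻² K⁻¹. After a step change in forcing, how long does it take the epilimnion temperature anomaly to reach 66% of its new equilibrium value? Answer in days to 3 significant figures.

19.8 days

Areal heat capacity C = 2.342×10^7 J/(m^2 K) (given).
τ = C / λ = 2.34×10^7 / 14.76 = 1.59×10^6 s.
Fraction reached: 1 − e^(−t/τ) = 0.66 ⇒ t = −τ ln(1 − 0.66) = τ × 1.08.
t = 1.71×10^6 s = 19.8 days.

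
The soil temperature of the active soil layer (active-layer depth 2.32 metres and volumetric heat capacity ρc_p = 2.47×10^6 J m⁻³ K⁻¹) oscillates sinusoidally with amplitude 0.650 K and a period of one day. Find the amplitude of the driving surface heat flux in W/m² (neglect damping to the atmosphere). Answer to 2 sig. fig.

Areal heat capacity C = ρc_p × D = 2.47×10^6 × 2.32 = 5.73×10^6 J/(m²·K).
ω = 2π / 86400 s = 7.27×10^-5 s⁻¹.
Cω = 5.73×10^6 × 7.27×10^-5 = 417 W/(m²·K).
F₀ = A × Cω = 0.650 × 417 = 271 W/m².

270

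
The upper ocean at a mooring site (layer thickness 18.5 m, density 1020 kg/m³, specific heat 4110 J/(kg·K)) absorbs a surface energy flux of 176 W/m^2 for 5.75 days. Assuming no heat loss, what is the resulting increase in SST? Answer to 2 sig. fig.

1.1 K

Areal heat capacity C = ρ c_p D = 1020 × 4110 × 18.5 = 7.76×10^7 J/(m^2 K).
Net heat input Q = F Δt = 176 × (5.75 days × 86400 s/day) = 8.74×10^7 J/m².
ΔT = Q / C = 8.74×10^7 / 7.76×10^7 = 1.13 K.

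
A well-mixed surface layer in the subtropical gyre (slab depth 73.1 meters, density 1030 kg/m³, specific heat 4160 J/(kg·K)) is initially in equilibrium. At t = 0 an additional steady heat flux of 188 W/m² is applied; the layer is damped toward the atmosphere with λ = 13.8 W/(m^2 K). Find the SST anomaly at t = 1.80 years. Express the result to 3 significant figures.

12.5 K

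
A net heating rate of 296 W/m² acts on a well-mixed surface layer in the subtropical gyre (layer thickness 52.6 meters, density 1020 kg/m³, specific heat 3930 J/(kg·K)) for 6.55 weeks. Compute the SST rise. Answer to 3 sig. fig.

Areal heat capacity C = ρ c_p D = 1020 × 3930 × 52.6 = 2.11×10^8 J/(m²·K).
Net heat input Q = F Δt = 296 × (6.55 weeks × 6.048×10^5 s/week) = 1.17×10^9 J/m².
ΔT = Q / C = 1.17×10^9 / 2.11×10^8 = 5.56 K.

5.56 K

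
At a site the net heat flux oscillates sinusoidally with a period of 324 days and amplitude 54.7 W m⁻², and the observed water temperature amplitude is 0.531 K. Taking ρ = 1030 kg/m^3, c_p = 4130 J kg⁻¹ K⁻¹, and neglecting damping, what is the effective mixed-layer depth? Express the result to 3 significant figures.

108 m

ω = 2π / 2.80×10^7 s = 2.24×10^-7 s⁻¹.
Required C = F₀ / (A ω) = 54.7 / (0.531 × 2.24×10^-7) = 4.59×10^8 J/(m²·K).
D = C / (ρ c_p) = 4.59×10^8 / (1030 × 4130) = 108 m.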